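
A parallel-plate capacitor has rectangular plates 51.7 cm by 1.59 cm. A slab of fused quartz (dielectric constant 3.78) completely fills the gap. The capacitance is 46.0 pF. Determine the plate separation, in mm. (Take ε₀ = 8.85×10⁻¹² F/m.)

A = 51.7 × 1.59 cm² = 8.22×10⁻³ m².
d = κε₀A/C = 3.78 × 8.85×10⁻¹² × 8.22×10⁻³ / 4.60×10⁻¹¹ = 5.98×10⁻³ m.

d ≈ 5.98 mm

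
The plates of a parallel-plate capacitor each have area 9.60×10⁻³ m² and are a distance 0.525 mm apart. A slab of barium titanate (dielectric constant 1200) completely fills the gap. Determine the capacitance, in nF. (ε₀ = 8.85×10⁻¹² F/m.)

C = κε₀A/d = 1200 × 8.85×10⁻¹² × 9.60×10⁻³ / 5.25×10⁻⁴ = 1.94×10⁻⁷ F.

194 nF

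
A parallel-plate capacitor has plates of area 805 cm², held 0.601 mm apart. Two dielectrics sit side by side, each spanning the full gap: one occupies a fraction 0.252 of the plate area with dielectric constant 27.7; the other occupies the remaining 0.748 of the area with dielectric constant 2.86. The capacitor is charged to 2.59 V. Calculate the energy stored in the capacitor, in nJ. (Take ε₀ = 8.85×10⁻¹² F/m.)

U ≈ 36.3 nJ

A = 805 cm² = 8.05×10⁻² m².
Side-by-side slabs ⇒ two capacitors in parallel, each spanning the full gap.
C₁ = κ₁ε₀A₁/d = 27.7 × 8.85×10⁻¹² × 2.03×10⁻² / 6.01×10⁻⁴ = 8.27×10⁻⁹ F.
C₂ = κ₂ε₀A₂/d = 2.86 × 8.85×10⁻¹² × 6.02×10⁻² / 6.01×10⁻⁴ = 2.54×10⁻⁹ F.
C = C₁ + C₂ = 1.08×10⁻⁸ F.
U = ½CV² = ½ × 1.08×10⁻⁸ × (2.59)² = 3.63×10⁻⁸ J.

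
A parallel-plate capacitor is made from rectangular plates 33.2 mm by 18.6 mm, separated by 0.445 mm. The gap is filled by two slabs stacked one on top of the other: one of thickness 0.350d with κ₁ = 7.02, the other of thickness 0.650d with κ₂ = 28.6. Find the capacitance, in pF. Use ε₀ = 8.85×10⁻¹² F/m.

A = 33.2 × 18.6 mm² = 6.18×10⁻⁴ m².
Stacked slabs ⇒ two capacitors in series, each with the full plate area.
C₁ = κ₁ε₀A/d₁ = 7.02 × 8.85×10⁻¹² × 6.18×10⁻⁴ / 1.56×10⁻⁴ = 2.46×10⁻¹⁰ F.
C₂ = κ₂ε₀A/d₂ = 28.6 × 8.85×10⁻¹² × 6.18×10⁻⁴ / 2.89×10⁻⁴ = 5.40×10⁻¹⁰ F.
C = (1/C₁ + 1/C₂)⁻¹ = 1.69×10⁻¹⁰ F.

169 pF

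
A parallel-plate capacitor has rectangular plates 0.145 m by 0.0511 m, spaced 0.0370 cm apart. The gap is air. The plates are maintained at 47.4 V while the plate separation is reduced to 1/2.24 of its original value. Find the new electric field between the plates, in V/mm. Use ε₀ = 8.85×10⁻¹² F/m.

287 V/mm

A = 0.145 × 0.0511 m² = 7.41×10⁻³ m².
Initially C₁ = ε₀A/d = 8.85×10⁻¹² × 7.41×10⁻³ / 3.70×10⁻⁴ = 1.77×10⁻¹⁰ F.
E₁ = 1.28×10⁵ V/m.
Battery connected ⇒ V is held fixed. E = V/d, so E₂/E₁ = d₁/d₂ = 2.24.
E₂ = 2.24 × 1.28×10⁵ = 2.87×10⁵ V/m.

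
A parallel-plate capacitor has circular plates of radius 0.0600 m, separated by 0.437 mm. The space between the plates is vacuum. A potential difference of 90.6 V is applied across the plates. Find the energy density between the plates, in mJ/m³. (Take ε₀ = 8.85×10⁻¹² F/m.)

E = V/d = 90.6 / 4.37×10⁻⁴ = 2.07×10⁵ V/m.
u = ½ε₀E² = ½ × 8.85×10⁻¹² × (2.07×10⁵)² = 0.190 J/m³.

190 mJ/m³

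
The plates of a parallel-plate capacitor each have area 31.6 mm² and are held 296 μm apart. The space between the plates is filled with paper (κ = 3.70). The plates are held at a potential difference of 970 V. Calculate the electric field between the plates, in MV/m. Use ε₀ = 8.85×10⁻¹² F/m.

3.28 MV/m

E = V/d = 970 / 2.96×10⁻⁴ = 3.28×10⁶ V/m.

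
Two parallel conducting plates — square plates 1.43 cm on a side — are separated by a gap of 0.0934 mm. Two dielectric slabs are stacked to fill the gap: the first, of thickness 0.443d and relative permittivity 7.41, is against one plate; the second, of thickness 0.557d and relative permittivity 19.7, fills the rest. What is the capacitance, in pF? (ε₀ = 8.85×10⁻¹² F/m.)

C ≈ 220 pF

A = (1.43 cm)² = 2.04×10⁻⁴ m².
Stacked slabs ⇒ two capacitors in series, each with the full plate area.
C₁ = κ₁ε₀A/d₁ = 7.41 × 8.85×10⁻¹² × 2.04×10⁻⁴ / 4.14×10⁻⁵ = 3.24×10⁻¹⁰ F.
C₂ = κ₂ε₀A/d₂ = 19.7 × 8.85×10⁻¹² × 2.04×10⁻⁴ / 5.20×10⁻⁵ = 6.85×10⁻¹⁰ F.
C = (1/C₁ + 1/C₂)⁻¹ = 2.20×10⁻¹⁰ F.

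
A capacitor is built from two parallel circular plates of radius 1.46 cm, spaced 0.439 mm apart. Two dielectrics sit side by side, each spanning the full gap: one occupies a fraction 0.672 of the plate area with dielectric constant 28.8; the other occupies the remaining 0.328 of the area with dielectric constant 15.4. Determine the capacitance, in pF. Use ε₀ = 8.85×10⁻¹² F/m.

329 pF

A = π(1.46 cm)² = 6.70×10⁻⁴ m².
Side-by-side slabs ⇒ two capacitors in parallel, each spanning the full gap.
C₁ = κ₁ε₀A₁/d = 28.8 × 8.85×10⁻¹² × 4.50×10⁻⁴ / 4.39×10⁻⁴ = 2.61×10⁻¹⁰ F.
C₂ = κ₂ε₀A₂/d = 15.4 × 8.85×10⁻¹² × 2.20×10⁻⁴ / 4.39×10⁻⁴ = 6.82×10⁻¹¹ F.
C = C₁ + C₂ = 3.29×10⁻¹⁰ F.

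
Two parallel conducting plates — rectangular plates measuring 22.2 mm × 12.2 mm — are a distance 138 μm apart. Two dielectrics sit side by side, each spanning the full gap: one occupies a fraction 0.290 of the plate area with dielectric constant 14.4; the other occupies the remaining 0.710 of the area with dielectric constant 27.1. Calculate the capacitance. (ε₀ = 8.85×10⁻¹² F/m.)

A = 22.2 × 12.2 mm² = 2.71×10⁻⁴ m².
Side-by-side slabs ⇒ two capacitors in parallel, each spanning the full gap.
C₁ = κ₁ε₀A₁/d = 14.4 × 8.85×10⁻¹² × 7.85×10⁻⁵ / 1.38×10⁻⁴ = 7.25×10⁻¹¹ F.
C₂ = κ₂ε₀A₂/d = 27.1 × 8.85×10⁻¹² × 1.92×10⁻⁴ / 1.38×10⁻⁴ = 3.34×10⁻¹⁰ F.
C = C₁ + C₂ = 4.07×10⁻¹⁰ F.

407 pF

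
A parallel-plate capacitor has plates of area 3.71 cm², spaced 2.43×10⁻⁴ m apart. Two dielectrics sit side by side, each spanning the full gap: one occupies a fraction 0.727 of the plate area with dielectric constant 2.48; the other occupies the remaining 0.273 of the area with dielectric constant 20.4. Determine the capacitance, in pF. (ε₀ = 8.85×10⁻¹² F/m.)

99.6 pF

A = 3.71 cm² = 3.71×10⁻⁴ m².
Side-by-side slabs ⇒ two capacitors in parallel, each spanning the full gap.
C₁ = κ₁ε₀A₁/d = 2.48 × 8.85×10⁻¹² × 2.70×10⁻⁴ / 2.43×10⁻⁴ = 2.44×10⁻¹¹ F.
C₂ = κ₂ε₀A₂/d = 20.4 × 8.85×10⁻¹² × 1.01×10⁻⁴ / 2.43×10⁻⁴ = 7.52×10⁻¹¹ F.
C = C₁ + C₂ = 9.96×10⁻¹¹ F.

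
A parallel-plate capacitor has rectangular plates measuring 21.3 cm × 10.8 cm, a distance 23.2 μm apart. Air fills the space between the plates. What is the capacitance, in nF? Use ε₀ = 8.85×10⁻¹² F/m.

A = 21.3 × 10.8 cm² = 2.30×10⁻² m².
C = ε₀A/d = 8.85×10⁻¹² × 2.30×10⁻² / 2.32×10⁻⁵ = 8.78×10⁻⁹ F.

8.78 nF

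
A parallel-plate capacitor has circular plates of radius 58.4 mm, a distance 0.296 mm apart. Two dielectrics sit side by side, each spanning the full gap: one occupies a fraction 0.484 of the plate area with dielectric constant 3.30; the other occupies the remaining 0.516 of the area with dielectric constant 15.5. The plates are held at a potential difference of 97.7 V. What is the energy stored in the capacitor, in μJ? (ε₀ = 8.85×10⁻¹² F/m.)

A = π(58.4 mm)² = 1.07×10⁻² m².
Side-by-side slabs ⇒ two capacitors in parallel, each spanning the full gap.
C₁ = κ₁ε₀A₁/d = 3.30 × 8.85×10⁻¹² × 5.19×10⁻³ / 2.96×10⁻⁴ = 5.12×10⁻¹⁰ F.
C₂ = κ₂ε₀A₂/d = 15.5 × 8.85×10⁻¹² × 5.53×10⁻³ / 2.96×10⁻⁴ = 2.56×10⁻⁹ F.
C = C₁ + C₂ = 3.07×10⁻⁹ F.
U = ½CV² = ½ × 3.07×10⁻⁹ × (97.7)² = 1.47×10⁻⁵ J.

U ≈ 14.7 μJ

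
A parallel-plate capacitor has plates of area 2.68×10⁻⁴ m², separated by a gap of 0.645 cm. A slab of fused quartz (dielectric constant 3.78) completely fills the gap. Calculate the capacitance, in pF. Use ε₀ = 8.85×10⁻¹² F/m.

C = κε₀A/d = 3.78 × 8.85×10⁻¹² × 2.68×10⁻⁴ / 6.45×10⁻³ = 1.39×10⁻¹² F.

C ≈ 1.39 pF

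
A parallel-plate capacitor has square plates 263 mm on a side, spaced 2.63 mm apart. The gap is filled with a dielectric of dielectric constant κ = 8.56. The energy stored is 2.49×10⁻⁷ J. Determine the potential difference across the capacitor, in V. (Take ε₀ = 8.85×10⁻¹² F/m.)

A = (263 mm)² = 6.92×10⁻² m².
C = κε₀A/d = 8.56 × 8.85×10⁻¹² × 6.92×10⁻² / 2.63×10⁻³ = 1.99×10⁻⁹ F.
V = √(2U/C) = √(2 × 2.49×10⁻⁷ / 1.99×10⁻⁹) = 15.8 V.

V ≈ 15.8 V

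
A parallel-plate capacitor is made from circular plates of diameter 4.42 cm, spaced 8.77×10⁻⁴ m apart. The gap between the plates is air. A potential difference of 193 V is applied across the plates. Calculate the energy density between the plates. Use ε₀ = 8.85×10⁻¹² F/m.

E = V/d = 193 / 8.77×10⁻⁴ = 2.20×10⁵ V/m.
u = ½ε₀E² = ½ × 8.85×10⁻¹² × (2.20×10⁵)² = 0.214 J/m³.

u ≈ 214 mJ/m³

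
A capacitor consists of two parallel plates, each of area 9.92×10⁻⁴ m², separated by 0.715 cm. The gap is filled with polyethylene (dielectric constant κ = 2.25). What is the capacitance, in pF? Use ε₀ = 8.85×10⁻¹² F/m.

C ≈ 2.76 pF

C = κε₀A/d = 2.25 × 8.85×10⁻¹² × 9.92×10⁻⁴ / 7.15×10⁻³ = 2.76×10⁻¹² F.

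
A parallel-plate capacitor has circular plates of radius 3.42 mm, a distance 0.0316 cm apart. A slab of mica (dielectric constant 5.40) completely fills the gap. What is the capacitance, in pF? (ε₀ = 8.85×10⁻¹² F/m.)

C ≈ 5.56 pF

A = π(3.42 mm)² = 3.67×10⁻⁵ m².
C = κε₀A/d = 5.40 × 8.85×10⁻¹² × 3.67×10⁻⁵ / 3.16×10⁻⁴ = 5.56×10⁻¹² F.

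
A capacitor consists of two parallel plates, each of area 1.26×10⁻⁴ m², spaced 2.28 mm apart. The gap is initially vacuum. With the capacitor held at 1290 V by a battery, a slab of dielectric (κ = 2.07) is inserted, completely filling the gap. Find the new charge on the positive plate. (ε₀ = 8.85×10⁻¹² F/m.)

Q ≈ 1.31 nC

Initially C₁ = ε₀A/d = 8.85×10⁻¹² × 1.26×10⁻⁴ / 2.28×10⁻³ = 4.89×10⁻¹³ F.
Q₁ = 6.31×10⁻¹⁰ C.
Battery connected ⇒ V is held fixed. C₂ = 2.07 C₁ and Q = CV, so Q₂/Q₁ = C₂/C₁ = 2.07.
Q₂ = 2.07 × 6.31×10⁻¹⁰ = 1.31×10⁻⁹ C.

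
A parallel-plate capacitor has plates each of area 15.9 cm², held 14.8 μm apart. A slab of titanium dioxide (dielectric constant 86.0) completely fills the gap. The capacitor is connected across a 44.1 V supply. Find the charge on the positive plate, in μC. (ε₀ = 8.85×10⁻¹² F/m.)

Q ≈ 3.61 μC

A = 15.9 cm² = 1.59×10⁻³ m².
C = κε₀A/d = 86.0 × 8.85×10⁻¹² × 1.59×10⁻³ / 1.48×10⁻⁵ = 8.18×10⁻⁸ F.
Q = CV = 8.18×10⁻⁸ × 44.1 = 3.61×10⁻⁶ C.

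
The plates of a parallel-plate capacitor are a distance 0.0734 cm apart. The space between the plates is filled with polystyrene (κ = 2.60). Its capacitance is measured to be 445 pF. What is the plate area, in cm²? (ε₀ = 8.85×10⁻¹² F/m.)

142 cm²

A = Cd/(κε₀) = 4.45×10⁻¹⁰ × 7.34×10⁻⁴ / (2.60 × 8.85×10⁻¹²) = 1.42×10⁻² m².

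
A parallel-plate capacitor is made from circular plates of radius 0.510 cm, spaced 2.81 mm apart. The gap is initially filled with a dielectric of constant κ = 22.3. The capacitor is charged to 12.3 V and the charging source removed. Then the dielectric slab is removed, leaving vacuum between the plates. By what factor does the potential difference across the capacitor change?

Isolated ⇒ Q is held fixed.
C₂ = 0.0448 C₁ and V = Q/C, so V₂/V₁ = C₁/C₂ = 22.3.

V₂/V₁ ≈ 22.3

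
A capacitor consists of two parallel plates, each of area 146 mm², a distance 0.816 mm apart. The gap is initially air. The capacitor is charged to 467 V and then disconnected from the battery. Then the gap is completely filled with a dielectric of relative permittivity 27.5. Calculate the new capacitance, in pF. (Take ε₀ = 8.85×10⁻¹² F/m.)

C ≈ 43.5 pF

A = 146 mm² = 1.46×10⁻⁴ m².
Initially C₁ = ε₀A/d = 8.85×10⁻¹² × 1.46×10⁻⁴ / 8.16×10⁻⁴ = 1.58×10⁻¹² F.
C = κε₀A/d scales with κ, so C₂/C₁ = κ = 27.5.
C₂ = 27.5 × 1.58×10⁻¹² = 4.35×10⁻¹¹ F.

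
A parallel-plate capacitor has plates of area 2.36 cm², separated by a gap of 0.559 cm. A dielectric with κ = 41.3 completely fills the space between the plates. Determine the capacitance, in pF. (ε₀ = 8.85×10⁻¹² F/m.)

A = 2.36 cm² = 2.36×10⁻⁴ m².
C = κε₀A/d = 41.3 × 8.85×10⁻¹² × 2.36×10⁻⁴ / 5.59×10⁻³ = 1.54×10⁻¹¹ F.

15.4 pF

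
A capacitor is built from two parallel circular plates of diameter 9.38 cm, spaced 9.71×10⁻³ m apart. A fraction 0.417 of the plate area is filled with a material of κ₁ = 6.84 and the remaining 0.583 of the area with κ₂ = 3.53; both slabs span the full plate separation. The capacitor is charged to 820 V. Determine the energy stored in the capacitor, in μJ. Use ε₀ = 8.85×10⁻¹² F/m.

A = π(9.38/2 cm)² = 6.91×10⁻³ m².
Side-by-side slabs ⇒ two capacitors in parallel, each spanning the full gap.
C₁ = κ₁ε₀A₁/d = 6.84 × 8.85×10⁻¹² × 2.88×10⁻³ / 9.71×10⁻³ = 1.80×10⁻¹¹ F.
C₂ = κ₂ε₀A₂/d = 3.53 × 8.85×10⁻¹² × 4.03×10⁻³ / 9.71×10⁻³ = 1.30×10⁻¹¹ F.
C = C₁ + C₂ = 3.09×10⁻¹¹ F.
U = ½CV² = ½ × 3.09×10⁻¹¹ × (820)² = 1.04×10⁻⁵ J.

U ≈ 10.4 μJ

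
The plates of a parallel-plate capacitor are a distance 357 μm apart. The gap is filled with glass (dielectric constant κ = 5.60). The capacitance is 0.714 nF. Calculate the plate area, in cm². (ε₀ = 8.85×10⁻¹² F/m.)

51.4 cm²

A = Cd/(κε₀) = 7.14×10⁻¹⁰ × 3.57×10⁻⁴ / (5.60 × 8.85×10⁻¹²) = 5.14×10⁻³ m².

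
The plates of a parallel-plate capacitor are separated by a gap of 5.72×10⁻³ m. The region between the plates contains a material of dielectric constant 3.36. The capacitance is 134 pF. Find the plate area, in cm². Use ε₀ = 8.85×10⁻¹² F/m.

A ≈ 258 cm²

A = Cd/(κε₀) = 1.34×10⁻¹⁰ × 5.72×10⁻³ / (3.36 × 8.85×10⁻¹²) = 2.58×10⁻² m².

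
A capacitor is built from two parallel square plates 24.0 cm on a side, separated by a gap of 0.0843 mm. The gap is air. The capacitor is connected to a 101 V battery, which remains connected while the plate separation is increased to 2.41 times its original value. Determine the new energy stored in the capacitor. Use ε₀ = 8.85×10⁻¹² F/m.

U ≈ 12.8 μJ

A = (24.0 cm)² = 5.76×10⁻² m².
Initially C₁ = ε₀A/d = 8.85×10⁻¹² × 5.76×10⁻² / 8.43×10⁻⁵ = 6.05×10⁻⁹ F.
U₁ = 3.08×10⁻⁵ J.
Battery connected ⇒ V is held fixed. C₂ = 0.415 C₁ and U = ½CV², so U₂/U₁ = C₂/C₁ = 0.415.
U₂ = 0.415 × 3.08×10⁻⁵ = 1.28×10⁻⁵ J.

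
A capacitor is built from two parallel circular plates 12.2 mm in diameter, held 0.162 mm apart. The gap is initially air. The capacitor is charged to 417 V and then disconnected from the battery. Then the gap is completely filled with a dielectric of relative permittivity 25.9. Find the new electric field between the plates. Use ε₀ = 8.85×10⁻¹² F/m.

A = π(12.2/2 mm)² = 1.17×10⁻⁴ m².
Initially C₁ = ε₀A/d = 8.85×10⁻¹² × 1.17×10⁻⁴ / 1.62×10⁻⁴ = 6.39×10⁻¹² F.
E₁ = 2.57×10⁶ V/m.
Isolated ⇒ Q is held fixed. V₂ = Q/C₂ = V₁/25.9; E = V/d, so E₂/E₁ = (V₂/V₁)(d₁/d₂) = 0.0386.
E₂ = 0.0386 × 2.57×10⁶ = 9.94×10⁴ V/m.

E ≈ 99.4 kV/m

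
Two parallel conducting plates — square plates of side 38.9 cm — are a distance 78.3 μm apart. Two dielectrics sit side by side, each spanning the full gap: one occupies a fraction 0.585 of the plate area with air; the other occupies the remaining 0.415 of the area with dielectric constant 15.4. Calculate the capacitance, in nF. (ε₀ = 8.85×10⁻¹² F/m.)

A = (38.9 cm)² = 0.151 m².
Side-by-side slabs ⇒ two capacitors in parallel, each spanning the full gap.
C₁ = κ₁ε₀A₁/d = 1.00 × 8.85×10⁻¹² × 8.85×10⁻² / 7.83×10⁻⁵ = 1.00×10⁻⁸ F.
C₂ = κ₂ε₀A₂/d = 15.4 × 8.85×10⁻¹² × 6.28×10⁻² / 7.83×10⁻⁵ = 1.09×10⁻⁷ F.
C = C₁ + C₂ = 1.19×10⁻⁷ F.

119 nF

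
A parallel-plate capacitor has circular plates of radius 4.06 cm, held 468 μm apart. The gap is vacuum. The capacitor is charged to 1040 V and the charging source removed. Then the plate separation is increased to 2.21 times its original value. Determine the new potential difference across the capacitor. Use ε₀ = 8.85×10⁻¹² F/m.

V ≈ 2.30 kV

A = π(4.06 cm)² = 5.18×10⁻³ m².
Initially C₁ = ε₀A/d = 8.85×10⁻¹² × 5.18×10⁻³ / 4.68×10⁻⁴ = 9.79×10⁻¹¹ F.
V₁ = 1.04×10³ V.
Isolated ⇒ Q is held fixed. C₂ = 0.452 C₁ and V = Q/C, so V₂/V₁ = C₁/C₂ = 2.21.
V₂ = 2.21 × 1.04×10³ = 2.30×10³ V.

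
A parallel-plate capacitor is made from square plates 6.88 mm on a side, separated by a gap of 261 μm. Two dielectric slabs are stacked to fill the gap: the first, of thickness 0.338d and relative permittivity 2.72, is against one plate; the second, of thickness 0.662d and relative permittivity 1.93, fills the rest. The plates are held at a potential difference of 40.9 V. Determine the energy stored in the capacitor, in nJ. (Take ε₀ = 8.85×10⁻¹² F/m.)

U ≈ 2.87 nJ

A = (6.88 mm)² = 4.73×10⁻⁵ m².
Stacked slabs ⇒ two capacitors in series, each with the full plate area.
C₁ = κ₁ε₀A/d₁ = 2.72 × 8.85×10⁻¹² × 4.73×10⁻⁵ / 8.82×10⁻⁵ = 1.29×10⁻¹¹ F.
C₂ = κ₂ε₀A/d₂ = 1.93 × 8.85×10⁻¹² × 4.73×10⁻⁵ / 1.73×10⁻⁴ = 4.68×10⁻¹² F.
C = (1/C₁ + 1/C₂)⁻¹ = 3.43×10⁻¹² F.
U = ½CV² = ½ × 3.43×10⁻¹² × (40.9)² = 2.87×10⁻⁹ J.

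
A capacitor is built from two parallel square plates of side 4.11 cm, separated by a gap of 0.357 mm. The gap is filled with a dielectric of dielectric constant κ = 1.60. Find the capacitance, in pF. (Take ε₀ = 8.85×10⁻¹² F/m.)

67.0 pF

A = (4.11 cm)² = 1.69×10⁻³ m².
C = κε₀A/d = 1.60 × 8.85×10⁻¹² × 1.69×10⁻³ / 3.57×10⁻⁴ = 6.70×10⁻¹¹ F.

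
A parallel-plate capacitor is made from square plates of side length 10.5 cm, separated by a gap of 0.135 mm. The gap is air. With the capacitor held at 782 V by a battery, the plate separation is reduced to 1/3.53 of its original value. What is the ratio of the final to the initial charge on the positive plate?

3.53

Battery connected ⇒ V is held fixed.
C₂ = 3.53 C₁ and Q = CV, so Q₂/Q₁ = C₂/C₁ = 3.53.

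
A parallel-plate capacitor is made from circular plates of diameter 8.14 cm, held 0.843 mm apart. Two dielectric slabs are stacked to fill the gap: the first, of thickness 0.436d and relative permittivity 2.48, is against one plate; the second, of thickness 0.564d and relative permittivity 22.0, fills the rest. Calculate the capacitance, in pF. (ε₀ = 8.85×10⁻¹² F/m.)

A = π(8.14/2 cm)² = 5.20×10⁻³ m².
Stacked slabs ⇒ two capacitors in series, each with the full plate area.
C₁ = κ₁ε₀A/d₁ = 2.48 × 8.85×10⁻¹² × 5.20×10⁻³ / 3.68×10⁻⁴ = 3.11×10⁻¹⁰ F.
C₂ = κ₂ε₀A/d₂ = 22.0 × 8.85×10⁻¹² × 5.20×10⁻³ / 4.75×10⁻⁴ = 2.13×10⁻⁹ F.
C = (1/C₁ + 1/C₂)⁻¹ = 2.71×10⁻¹⁰ F.

271 pF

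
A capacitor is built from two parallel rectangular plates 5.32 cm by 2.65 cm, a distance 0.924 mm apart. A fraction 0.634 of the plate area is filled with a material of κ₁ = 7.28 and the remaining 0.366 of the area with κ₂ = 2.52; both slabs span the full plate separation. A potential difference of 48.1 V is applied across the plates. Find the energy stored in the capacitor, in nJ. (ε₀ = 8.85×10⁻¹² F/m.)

A = 5.32 × 2.65 cm² = 1.41×10⁻³ m².
Side-by-side slabs ⇒ two capacitors in parallel, each spanning the full gap.
C₁ = κ₁ε₀A₁/d = 7.28 × 8.85×10⁻¹² × 8.94×10⁻⁴ / 9.24×10⁻⁴ = 6.23×10⁻¹¹ F.
C₂ = κ₂ε₀A₂/d = 2.52 × 8.85×10⁻¹² × 5.16×10⁻⁴ / 9.24×10⁻⁴ = 1.25×10⁻¹¹ F.
C = C₁ + C₂ = 7.48×10⁻¹¹ F.
U = ½CV² = ½ × 7.48×10⁻¹¹ × (48.1)² = 8.65×10⁻⁸ J.

86.5 nJ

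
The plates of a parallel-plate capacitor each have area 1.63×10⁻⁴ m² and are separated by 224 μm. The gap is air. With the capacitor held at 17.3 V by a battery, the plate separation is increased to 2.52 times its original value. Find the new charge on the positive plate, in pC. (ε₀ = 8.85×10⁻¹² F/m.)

Initially C₁ = ε₀A/d = 8.85×10⁻¹² × 1.63×10⁻⁴ / 2.24×10⁻⁴ = 6.44×10⁻¹² F.
Q₁ = 1.11×10⁻¹⁰ C.
Battery connected ⇒ V is held fixed. C₂ = 0.397 C₁ and Q = CV, so Q₂/Q₁ = C₂/C₁ = 0.397.
Q₂ = 0.397 × 1.11×10⁻¹⁰ = 4.42×10⁻¹¹ C.

44.2 pC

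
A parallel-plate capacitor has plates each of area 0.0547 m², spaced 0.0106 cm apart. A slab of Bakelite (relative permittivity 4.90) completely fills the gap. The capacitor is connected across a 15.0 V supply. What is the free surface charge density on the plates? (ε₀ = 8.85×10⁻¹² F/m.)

C = κε₀A/d = 4.90 × 8.85×10⁻¹² × 5.47×10⁻² / 1.06×10⁻⁴ = 2.24×10⁻⁸ F.
σ = Q/A = CV/A = 2.24×10⁻⁸ × 15.0 / 5.47×10⁻² = 6.14×10⁻⁶ C/m².

σ ≈ 0.614 nC/cm²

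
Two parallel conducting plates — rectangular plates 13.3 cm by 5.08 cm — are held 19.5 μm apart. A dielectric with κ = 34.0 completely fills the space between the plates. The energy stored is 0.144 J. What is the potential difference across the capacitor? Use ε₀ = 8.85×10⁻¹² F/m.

A = 13.3 × 5.08 cm² = 6.76×10⁻³ m².
C = κε₀A/d = 34.0 × 8.85×10⁻¹² × 6.76×10⁻³ / 1.95×10⁻⁵ = 1.04×10⁻⁷ F.
V = √(2U/C) = √(2 × 0.144 / 1.04×10⁻⁷) = 1.66×10³ V.

V ≈ 1.66 kV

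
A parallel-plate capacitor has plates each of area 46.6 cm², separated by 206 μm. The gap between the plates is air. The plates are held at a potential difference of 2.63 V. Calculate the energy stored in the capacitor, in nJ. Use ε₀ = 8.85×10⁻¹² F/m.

0.692 nJ

A = 46.6 cm² = 4.66×10⁻³ m².
C = ε₀A/d = 8.85×10⁻¹² × 4.66×10⁻³ / 2.06×10⁻⁴ = 2.00×10⁻¹⁰ F.
U = ½CV² = ½ × 2.00×10⁻¹⁰ × (2.63)² = 6.92×10⁻¹⁰ J.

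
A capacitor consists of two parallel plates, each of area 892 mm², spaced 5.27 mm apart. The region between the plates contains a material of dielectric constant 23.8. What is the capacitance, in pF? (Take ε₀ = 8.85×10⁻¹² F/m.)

A = 892 mm² = 8.92×10⁻⁴ m².
C = κε₀A/d = 23.8 × 8.85×10⁻¹² × 8.92×10⁻⁴ / 5.27×10⁻³ = 3.57×10⁻¹¹ F.

C ≈ 35.7 pF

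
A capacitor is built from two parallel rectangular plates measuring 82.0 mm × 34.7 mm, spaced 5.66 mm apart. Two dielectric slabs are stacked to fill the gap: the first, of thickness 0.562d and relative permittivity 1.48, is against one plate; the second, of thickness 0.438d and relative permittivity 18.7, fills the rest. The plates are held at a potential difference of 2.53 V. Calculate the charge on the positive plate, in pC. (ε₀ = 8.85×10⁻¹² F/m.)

A = 82.0 × 34.7 mm² = 2.85×10⁻³ m².
Stacked slabs ⇒ two capacitors in series, each with the full plate area.
C₁ = κ₁ε₀A/d₁ = 1.48 × 8.85×10⁻¹² × 2.85×10⁻³ / 3.18×10⁻³ = 1.17×10⁻¹¹ F.
C₂ = κ₂ε₀A/d₂ = 18.7 × 8.85×10⁻¹² × 2.85×10⁻³ / 2.48×10⁻³ = 1.90×10⁻¹⁰ F.
C = (1/C₁ + 1/C₂)⁻¹ = 1.10×10⁻¹¹ F.
Q = CV = 1.10×10⁻¹¹ × 2.53 = 2.79×10⁻¹¹ C.

Q ≈ 27.9 pC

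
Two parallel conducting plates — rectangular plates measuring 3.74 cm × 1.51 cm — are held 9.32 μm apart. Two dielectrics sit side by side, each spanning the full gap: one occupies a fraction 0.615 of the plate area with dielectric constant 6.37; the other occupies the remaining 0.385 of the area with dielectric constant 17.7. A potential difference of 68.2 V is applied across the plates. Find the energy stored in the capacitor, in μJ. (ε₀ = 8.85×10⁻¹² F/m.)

A = 3.74 × 1.51 cm² = 5.65×10⁻⁴ m².
Side-by-side slabs ⇒ two capacitors in parallel, each spanning the full gap.
C₁ = κ₁ε₀A₁/d = 6.37 × 8.85×10⁻¹² × 3.47×10⁻⁴ / 9.32×10⁻⁶ = 2.10×10⁻⁹ F.
C₂ = κ₂ε₀A₂/d = 17.7 × 8.85×10⁻¹² × 2.17×10⁻⁴ / 9.32×10⁻⁶ = 3.65×10⁻⁹ F.
C = C₁ + C₂ = 5.76×10⁻⁹ F.
U = ½CV² = ½ × 5.76×10⁻⁹ × (68.2)² = 1.34×10⁻⁵ J.

U ≈ 13.4 μJ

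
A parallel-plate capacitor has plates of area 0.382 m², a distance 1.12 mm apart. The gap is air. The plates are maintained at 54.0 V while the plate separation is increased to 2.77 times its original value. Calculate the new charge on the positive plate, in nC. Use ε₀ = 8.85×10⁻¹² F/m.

Initially C₁ = ε₀A/d = 8.85×10⁻¹² × 0.382 / 1.12×10⁻³ = 3.02×10⁻⁹ F.
Q₁ = 1.63×10⁻⁷ C.
Battery connected ⇒ V is held fixed. C₂ = 0.361 C₁ and Q = CV, so Q₂/Q₁ = C₂/C₁ = 0.361.
Q₂ = 0.361 × 1.63×10⁻⁷ = 5.88×10⁻⁸ C.

Q ≈ 58.8 nC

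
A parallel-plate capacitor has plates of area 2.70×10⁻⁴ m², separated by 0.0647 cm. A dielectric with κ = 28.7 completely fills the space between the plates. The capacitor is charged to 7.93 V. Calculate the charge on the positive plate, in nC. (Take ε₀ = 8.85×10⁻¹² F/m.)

C = κε₀A/d = 28.7 × 8.85×10⁻¹² × 2.70×10⁻⁴ / 6.47×10⁻⁴ = 1.06×10⁻¹⁰ F.
Q = CV = 1.06×10⁻¹⁰ × 7.93 = 8.41×10⁻¹⁰ C.

Q ≈ 0.841 nC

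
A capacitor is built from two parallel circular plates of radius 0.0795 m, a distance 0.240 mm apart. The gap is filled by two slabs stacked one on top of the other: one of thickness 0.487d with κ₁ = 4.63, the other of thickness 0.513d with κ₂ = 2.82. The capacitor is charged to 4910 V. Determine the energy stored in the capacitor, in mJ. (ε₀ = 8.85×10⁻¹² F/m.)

U ≈ 30.7 mJ

A = π(0.0795 m)² = 1.99×10⁻² m².
Stacked slabs ⇒ two capacitors in series, each with the full plate area.
C₁ = κ₁ε₀A/d₁ = 4.63 × 8.85×10⁻¹² × 1.99×10⁻² / 1.17×10⁻⁴ = 6.96×10⁻⁹ F.
C₂ = κ₂ε₀A/d₂ = 2.82 × 8.85×10⁻¹² × 1.99×10⁻² / 1.23×10⁻⁴ = 4.02×10⁻⁹ F.
C = (1/C₁ + 1/C₂)⁻¹ = 2.55×10⁻⁹ F.
U = ½CV² = ½ × 2.55×10⁻⁹ × (4910)² = 3.07×10⁻² J.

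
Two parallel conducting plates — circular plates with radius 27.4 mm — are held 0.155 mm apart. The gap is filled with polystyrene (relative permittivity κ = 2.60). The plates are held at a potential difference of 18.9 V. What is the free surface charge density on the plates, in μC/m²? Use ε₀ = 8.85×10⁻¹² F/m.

A = π(27.4 mm)² = 2.36×10⁻³ m².
C = κε₀A/d = 2.60 × 8.85×10⁻¹² × 2.36×10⁻³ / 1.55×10⁻⁴ = 3.50×10⁻¹⁰ F.
σ = Q/A = CV/A = 3.50×10⁻¹⁰ × 18.9 / 2.36×10⁻³ = 2.81×10⁻⁶ C/m².

σ ≈ 2.81 μC/m²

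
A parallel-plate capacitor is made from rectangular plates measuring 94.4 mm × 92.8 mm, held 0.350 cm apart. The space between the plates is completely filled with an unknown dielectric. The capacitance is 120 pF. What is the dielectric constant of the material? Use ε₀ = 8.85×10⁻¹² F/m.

A = 94.4 × 92.8 mm² = 8.76×10⁻³ m².
κ = Cd/(ε₀A) = 1.20×10⁻¹⁰ × 3.50×10⁻³ / (8.85×10⁻¹² × 8.76×10⁻³) = 5.42.

5.42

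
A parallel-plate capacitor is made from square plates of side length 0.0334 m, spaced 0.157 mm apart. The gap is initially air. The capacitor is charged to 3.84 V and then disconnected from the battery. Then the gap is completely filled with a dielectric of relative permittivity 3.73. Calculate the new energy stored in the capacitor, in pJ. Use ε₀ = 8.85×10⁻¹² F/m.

A = (0.0334 m)² = 1.12×10⁻³ m².
Initially C₁ = ε₀A/d = 8.85×10⁻¹² × 1.12×10⁻³ / 1.57×10⁻⁴ = 6.29×10⁻¹¹ F.
U₁ = 4.64×10⁻¹⁰ J.
Isolated ⇒ Q is held fixed. C₂ = 3.73 C₁ and U = Q²/(2C), so U₂/U₁ = C₁/C₂ = 0.268.
U₂ = 0.268 × 4.64×10⁻¹⁰ = 1.24×10⁻¹⁰ J.

U ≈ 124 pJ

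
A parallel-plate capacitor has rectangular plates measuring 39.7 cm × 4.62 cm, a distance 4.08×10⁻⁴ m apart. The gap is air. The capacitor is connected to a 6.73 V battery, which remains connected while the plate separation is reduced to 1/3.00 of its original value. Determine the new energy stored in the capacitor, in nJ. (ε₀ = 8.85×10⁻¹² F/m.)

A = 39.7 × 4.62 cm² = 1.83×10⁻² m².
Initially C₁ = ε₀A/d = 8.85×10⁻¹² × 1.83×10⁻² / 4.08×10⁻⁴ = 3.98×10⁻¹⁰ F.
U₁ = 9.01×10⁻⁹ J.
Battery connected ⇒ V is held fixed. C₂ = 3.00 C₁ and U = ½CV², so U₂/U₁ = C₂/C₁ = 3.00.
U₂ = 3.00 × 9.01×10⁻⁹ = 2.70×10⁻⁸ J.

U ≈ 27.0 nJ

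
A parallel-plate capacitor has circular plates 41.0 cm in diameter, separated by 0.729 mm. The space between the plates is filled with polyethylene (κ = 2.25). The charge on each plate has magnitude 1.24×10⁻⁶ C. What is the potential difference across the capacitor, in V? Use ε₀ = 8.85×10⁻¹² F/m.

344 V

A = π(41.0/2 cm)² = 0.132 m².
C = κε₀A/d = 2.25 × 8.85×10⁻¹² × 0.132 / 7.29×10⁻⁴ = 3.61×10⁻⁹ F.
V = Q/C = 1.24×10⁻⁶ / 3.61×10⁻⁹ = 3.44×10² V.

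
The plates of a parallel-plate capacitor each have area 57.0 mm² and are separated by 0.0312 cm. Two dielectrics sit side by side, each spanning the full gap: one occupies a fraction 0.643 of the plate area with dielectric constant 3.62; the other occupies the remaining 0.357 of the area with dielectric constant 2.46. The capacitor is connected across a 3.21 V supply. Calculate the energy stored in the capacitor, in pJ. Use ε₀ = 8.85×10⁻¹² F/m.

A = 57.0 mm² = 5.70×10⁻⁵ m².
Side-by-side slabs ⇒ two capacitors in parallel, each spanning the full gap.
C₁ = κ₁ε₀A₁/d = 3.62 × 8.85×10⁻¹² × 3.67×10⁻⁵ / 3.12×10⁻⁴ = 3.76×10⁻¹² F.
C₂ = κ₂ε₀A₂/d = 2.46 × 8.85×10⁻¹² × 2.03×10⁻⁵ / 3.12×10⁻⁴ = 1.42×10⁻¹² F.
C = C₁ + C₂ = 5.18×10⁻¹² F.
U = ½CV² = ½ × 5.18×10⁻¹² × (3.21)² = 2.67×10⁻¹¹ J.

U ≈ 26.7 pJ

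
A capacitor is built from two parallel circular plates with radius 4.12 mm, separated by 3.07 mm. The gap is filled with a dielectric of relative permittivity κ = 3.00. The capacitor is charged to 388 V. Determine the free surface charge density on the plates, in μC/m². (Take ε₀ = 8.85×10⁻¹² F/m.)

3.36 μC/m²

A = π(4.12 mm)² = 5.33×10⁻⁵ m².
C = κε₀A/d = 3.00 × 8.85×10⁻¹² × 5.33×10⁻⁵ / 3.07×10⁻³ = 4.61×10⁻¹³ F.
σ = Q/A = CV/A = 4.61×10⁻¹³ × 388 / 5.33×10⁻⁵ = 3.36×10⁻⁶ C/m².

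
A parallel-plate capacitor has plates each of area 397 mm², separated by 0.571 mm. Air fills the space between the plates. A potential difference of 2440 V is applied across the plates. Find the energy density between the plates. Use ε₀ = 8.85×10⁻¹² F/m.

u ≈ 80.8 J/m³

E = V/d = 2440 / 5.71×10⁻⁴ = 4.27×10⁶ V/m.
u = ½ε₀E² = ½ × 8.85×10⁻¹² × (4.27×10⁶)² = 80.8 J/m³.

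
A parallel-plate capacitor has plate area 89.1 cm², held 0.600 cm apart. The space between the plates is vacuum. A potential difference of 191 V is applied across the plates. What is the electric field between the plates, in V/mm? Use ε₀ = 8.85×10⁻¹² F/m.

E = V/d = 191 / 6.00×10⁻³ = 3.18×10⁴ V/m.

E ≈ 31.8 V/mm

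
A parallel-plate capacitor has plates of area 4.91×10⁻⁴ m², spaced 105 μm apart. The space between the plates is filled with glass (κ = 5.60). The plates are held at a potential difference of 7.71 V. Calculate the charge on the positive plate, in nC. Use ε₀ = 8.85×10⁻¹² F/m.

1.79 nC

C = κε₀A/d = 5.60 × 8.85×10⁻¹² × 4.91×10⁻⁴ / 1.05×10⁻⁴ = 2.32×10⁻¹⁰ F.
Q = CV = 2.32×10⁻¹⁰ × 7.71 = 1.79×10⁻⁹ C.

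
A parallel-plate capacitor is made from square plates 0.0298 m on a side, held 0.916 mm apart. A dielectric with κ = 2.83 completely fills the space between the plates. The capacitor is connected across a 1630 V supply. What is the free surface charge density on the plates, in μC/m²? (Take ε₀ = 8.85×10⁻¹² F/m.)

σ ≈ 44.6 μC/m²

A = (0.0298 m)² = 8.88×10⁻⁴ m².
C = κε₀A/d = 2.83 × 8.85×10⁻¹² × 8.88×10⁻⁴ / 9.16×10⁻⁴ = 2.43×10⁻¹¹ F.
σ = Q/A = CV/A = 2.43×10⁻¹¹ × 1630 / 8.88×10⁻⁴ = 4.46×10⁻⁵ C/m².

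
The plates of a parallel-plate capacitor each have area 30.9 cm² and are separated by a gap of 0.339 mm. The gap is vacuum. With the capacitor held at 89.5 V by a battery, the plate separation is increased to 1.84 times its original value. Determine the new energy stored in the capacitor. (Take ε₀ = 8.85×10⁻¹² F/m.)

U ≈ 176 nJ

A = 30.9 cm² = 3.09×10⁻³ m².
Initially C₁ = ε₀A/d = 8.85×10⁻¹² × 3.09×10⁻³ / 3.39×10⁻⁴ = 8.07×10⁻¹¹ F.
U₁ = 3.23×10⁻⁷ J.
Battery connected ⇒ V is held fixed. C₂ = 0.543 C₁ and U = ½CV², so U₂/U₁ = C₂/C₁ = 0.543.
U₂ = 0.543 × 3.23×10⁻⁷ = 1.76×10⁻⁷ J.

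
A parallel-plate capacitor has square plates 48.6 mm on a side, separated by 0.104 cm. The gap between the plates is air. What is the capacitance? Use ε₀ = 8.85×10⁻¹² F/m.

A = (48.6 mm)² = 2.36×10⁻³ m².
C = ε₀A/d = 8.85×10⁻¹² × 2.36×10⁻³ / 1.04×10⁻³ = 2.01×10⁻¹¹ F.

C ≈ 20.1 pF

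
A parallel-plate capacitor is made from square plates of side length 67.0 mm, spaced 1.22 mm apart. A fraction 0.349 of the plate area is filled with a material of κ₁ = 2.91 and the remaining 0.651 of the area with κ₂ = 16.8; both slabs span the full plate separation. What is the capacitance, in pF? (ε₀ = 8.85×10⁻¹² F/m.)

C ≈ 389 pF

A = (67.0 mm)² = 4.49×10⁻³ m².
Side-by-side slabs ⇒ two capacitors in parallel, each spanning the full gap.
C₁ = κ₁ε₀A₁/d = 2.91 × 8.85×10⁻¹² × 1.57×10⁻³ / 1.22×10⁻³ = 3.31×10⁻¹¹ F.
C₂ = κ₂ε₀A₂/d = 16.8 × 8.85×10⁻¹² × 2.92×10⁻³ / 1.22×10⁻³ = 3.56×10⁻¹⁰ F.
C = C₁ + C₂ = 3.89×10⁻¹⁰ F.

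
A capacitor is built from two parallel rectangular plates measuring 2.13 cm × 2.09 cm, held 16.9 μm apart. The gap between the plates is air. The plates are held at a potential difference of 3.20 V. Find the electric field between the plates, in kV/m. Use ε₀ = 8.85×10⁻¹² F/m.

E = V/d = 3.20 / 1.69×10⁻⁵ = 1.89×10⁵ V/m.

E ≈ 189 kV/m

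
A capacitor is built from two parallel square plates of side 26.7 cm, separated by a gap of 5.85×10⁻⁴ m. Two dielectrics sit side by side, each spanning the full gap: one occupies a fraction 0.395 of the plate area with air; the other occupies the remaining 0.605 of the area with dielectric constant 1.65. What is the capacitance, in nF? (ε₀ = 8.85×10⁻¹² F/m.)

1.50 nF

A = (26.7 cm)² = 7.13×10⁻² m².
Side-by-side slabs ⇒ two capacitors in parallel, each spanning the full gap.
C₁ = κ₁ε₀A₁/d = 1.00 × 8.85×10⁻¹² × 2.82×10⁻² / 5.85×10⁻⁴ = 4.26×10⁻¹⁰ F.
C₂ = κ₂ε₀A₂/d = 1.65 × 8.85×10⁻¹² × 4.31×10⁻² / 5.85×10⁻⁴ = 1.08×10⁻⁹ F.
C = C₁ + C₂ = 1.50×10⁻⁹ F.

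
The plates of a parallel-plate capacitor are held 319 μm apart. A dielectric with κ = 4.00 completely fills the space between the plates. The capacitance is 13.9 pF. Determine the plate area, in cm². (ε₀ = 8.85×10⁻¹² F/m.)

A = Cd/(κε₀) = 1.39×10⁻¹¹ × 3.19×10⁻⁴ / (4.00 × 8.85×10⁻¹²) = 1.25×10⁻⁴ m².

A ≈ 1.25 cm²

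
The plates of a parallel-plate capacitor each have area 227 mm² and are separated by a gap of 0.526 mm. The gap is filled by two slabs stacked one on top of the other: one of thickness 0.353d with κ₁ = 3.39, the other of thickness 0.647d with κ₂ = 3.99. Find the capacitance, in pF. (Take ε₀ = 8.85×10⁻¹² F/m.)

C ≈ 14.3 pF

A = 227 mm² = 2.27×10⁻⁴ m².
Stacked slabs ⇒ two capacitors in series, each with the full plate area.
C₁ = κ₁ε₀A/d₁ = 3.39 × 8.85×10⁻¹² × 2.27×10⁻⁴ / 1.86×10⁻⁴ = 3.67×10⁻¹¹ F.
C₂ = κ₂ε₀A/d₂ = 3.99 × 8.85×10⁻¹² × 2.27×10⁻⁴ / 3.40×10⁻⁴ = 2.36×10⁻¹¹ F.
C = (1/C₁ + 1/C₂)⁻¹ = 1.43×10⁻¹¹ F.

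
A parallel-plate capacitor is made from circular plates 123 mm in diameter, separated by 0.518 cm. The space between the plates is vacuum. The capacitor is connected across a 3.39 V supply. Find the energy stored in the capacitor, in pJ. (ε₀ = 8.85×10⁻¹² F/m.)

117 pJ

A = π(123/2 mm)² = 1.19×10⁻² m².
C = ε₀A/d = 8.85×10⁻¹² × 1.19×10⁻² / 5.18×10⁻³ = 2.03×10⁻¹¹ F.
U = ½CV² = ½ × 2.03×10⁻¹¹ × (3.39)² = 1.17×10⁻¹⁰ J.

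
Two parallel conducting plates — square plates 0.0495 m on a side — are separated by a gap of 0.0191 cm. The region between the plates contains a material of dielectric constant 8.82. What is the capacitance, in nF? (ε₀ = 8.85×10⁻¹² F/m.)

C ≈ 1.00 nF

A = (0.0495 m)² = 2.45×10⁻³ m².
C = κε₀A/d = 8.82 × 8.85×10⁻¹² × 2.45×10⁻³ / 1.91×10⁻⁴ = 1.00×10⁻⁹ F.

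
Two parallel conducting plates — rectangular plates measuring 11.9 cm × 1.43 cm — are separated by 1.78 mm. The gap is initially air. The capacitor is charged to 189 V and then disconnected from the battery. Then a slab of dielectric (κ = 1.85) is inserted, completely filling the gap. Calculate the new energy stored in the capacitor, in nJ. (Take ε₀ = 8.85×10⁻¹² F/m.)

U ≈ 81.7 nJ

A = 11.9 × 1.43 cm² = 1.70×10⁻³ m².
Initially C₁ = ε₀A/d = 8.85×10⁻¹² × 1.70×10⁻³ / 1.78×10⁻³ = 8.46×10⁻¹² F.
U₁ = 1.51×10⁻⁷ J.
Isolated ⇒ Q is held fixed. C₂ = 1.85 C₁ and U = Q²/(2C), so U₂/U₁ = C₁/C₂ = 0.541.
U₂ = 0.541 × 1.51×10⁻⁷ = 8.17×10⁻⁸ J.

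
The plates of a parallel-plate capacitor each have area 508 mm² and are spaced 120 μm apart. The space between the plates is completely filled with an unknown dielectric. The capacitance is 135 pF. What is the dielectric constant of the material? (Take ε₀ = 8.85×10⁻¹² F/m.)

A = 508 mm² = 5.08×10⁻⁴ m².
κ = Cd/(ε₀A) = 1.35×10⁻¹⁰ × 1.20×10⁻⁴ / (8.85×10⁻¹² × 5.08×10⁻⁴) = 3.60.

3.60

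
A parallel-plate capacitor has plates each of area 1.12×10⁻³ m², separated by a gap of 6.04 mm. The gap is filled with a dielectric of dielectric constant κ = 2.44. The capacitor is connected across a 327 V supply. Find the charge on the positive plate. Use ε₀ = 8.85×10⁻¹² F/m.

Q ≈ 1.31 nC

C = κε₀A/d = 2.44 × 8.85×10⁻¹² × 1.12×10⁻³ / 6.04×10⁻³ = 4.00×10⁻¹² F.
Q = CV = 4.00×10⁻¹² × 327 = 1.31×10⁻⁹ C.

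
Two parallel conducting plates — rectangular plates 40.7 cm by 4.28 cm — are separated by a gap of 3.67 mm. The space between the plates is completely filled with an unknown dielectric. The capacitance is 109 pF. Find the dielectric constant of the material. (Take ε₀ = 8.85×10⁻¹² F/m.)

2.59

A = 40.7 × 4.28 cm² = 1.74×10⁻² m².
κ = Cd/(ε₀A) = 1.09×10⁻¹⁰ × 3.67×10⁻³ / (8.85×10⁻¹² × 1.74×10⁻²) = 2.59.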